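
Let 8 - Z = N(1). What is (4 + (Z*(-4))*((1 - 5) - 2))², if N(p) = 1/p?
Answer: 29584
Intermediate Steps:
Z = 7 (Z = 8 - 1/1 = 8 - 1*1 = 8 - 1 = 7)
(4 + (Z*(-4))*((1 - 5) - 2))² = (4 + (7*(-4))*((1 - 5) - 2))² = (4 - 28*(-4 - 2))² = (4 - 28*(-6))² = (4 + 168)² = 172² = 29584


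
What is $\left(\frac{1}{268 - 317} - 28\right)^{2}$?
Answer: $\frac{1885129}{2401} \approx 785.14$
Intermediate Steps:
$\left(\frac{1}{268 - 317} - 28\right)^{2} = \left(\frac{1}{-49} - 28\right)^{2} = \left(- \frac{1}{49} - 28\right)^{2} = \left(- \frac{1373}{49}\right)^{2} = \frac{1885129}{2401}$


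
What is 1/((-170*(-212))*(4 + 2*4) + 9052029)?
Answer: 1/9484509 ≈ 1.0544e-7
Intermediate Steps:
1/((-170*(-212))*(4 + 2*4) + 9052029) = 1/(36040*(4 + 8) + 9052029) = 1/(36040*12 + 9052029) = 1/(432480 + 9052029) = 1/9484509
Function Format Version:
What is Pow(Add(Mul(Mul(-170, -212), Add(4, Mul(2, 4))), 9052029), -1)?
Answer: Rational(1, 9484509) ≈ 1.0544e-7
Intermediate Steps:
Pow(Add(Mul(Mul(-170, -212), Add(4, Mul(2, 4))), 9052029), -1) = Pow(Add(Mul(36040, Add(4, 8)), 9052029), -1) = Pow(Add(Mul(36040, 12), 9052029), -1) = Pow(Add(432480, 9052029), -1) = Pow(9484509, -1) = Rational(1, 9484509)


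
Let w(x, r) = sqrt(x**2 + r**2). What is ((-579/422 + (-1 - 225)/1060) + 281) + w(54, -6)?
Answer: 15623476/55915 + 6*sqrt(82) ≈ 333.75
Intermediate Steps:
w(x, r) = sqrt(r**2 + x**2)
((-579/422 + (-1 - 225)/1060) + 281) + w(54, -6) = ((-579/422 + (-1 - 225)/1060) + 281) + sqrt((-6)**2 + 54**2) = ((-579*1/422 - 226*1/1060) + 281) + sqrt(36 + 2916) = ((-579/422 - 113/530) + 281) + sqrt(2952) = (-88639/55915 + 281) + 6*sqrt(82) = 15623476/55915 + 6*sqrt(82)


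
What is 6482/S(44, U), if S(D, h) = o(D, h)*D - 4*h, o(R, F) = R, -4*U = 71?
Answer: 6482/2007 ≈ 3.2297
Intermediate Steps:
U = -71/4 (U = -1/4*71 = -71/4 ≈ -17.750)
S(D, h) = D**2 - 4*h (S(D, h) = D*D - 4*h = D**2 - 4*h)
6482/S(44, U) = 6482/(44**2 - 4*(-71/4)) = 6482/(1936 + 71) = 6482/2007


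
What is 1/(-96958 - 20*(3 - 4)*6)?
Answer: -1/96838 ≈ -1.0327e-5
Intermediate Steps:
1/(-96958 - 20*(3 - 4)*6) = 1/(-96958 - 20*(-1)*6) = 1/(-96958 + 20*6) = 1/(-96958 + 120) = 1/(-96838) = -1/96838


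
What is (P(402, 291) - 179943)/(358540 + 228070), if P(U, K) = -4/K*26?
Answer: -52363517/170703510 ≈ -0.30675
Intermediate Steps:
P(U, K) = -104/K
(P(402, 291) - 179943)/(358540 + 228070) = (-104/291 - 179943)/(358540 + 228070) = (-104*1/291 - 179943)/586610 = (-104/291 - 179943)*(1/586610) = -52363517/291*1/586610 = -52363517/170703510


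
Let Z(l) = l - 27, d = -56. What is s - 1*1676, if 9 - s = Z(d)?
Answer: -1584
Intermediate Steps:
Z(l) = -27 + l
s = 92 (s = 9 - (-27 - 56) = 9 - 1*(-83) = 9 + 83 = 92)
s - 1*1676 = 92 - 1*1676 = 92 - 1676 = -1584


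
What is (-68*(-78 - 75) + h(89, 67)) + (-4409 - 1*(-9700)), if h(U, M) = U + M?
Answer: 15851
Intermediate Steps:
h(U, M) = M + U
(-68*(-78 - 75) + h(89, 67)) + (-4409 - 1*(-9700)) = (-68*(-78 - 75) + (67 + 89)) + (-4409 - 1*(-9700)) = (-68*(-153) + 156) + (-4409 + 9700) = (10404 + 156) + 5291 = 10560 + 5291 = 15851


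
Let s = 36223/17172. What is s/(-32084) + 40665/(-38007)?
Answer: -2489512670609/2326646849904 ≈ -1.0700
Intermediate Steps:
s = 36223/17172 (s = 36223*(1/17172) = 36223/17172 ≈ 2.1094)
s/(-32084) + 40665/(-38007) = (36223/17172)/(-32084) + 40665/(-38007) = (36223/17172)*(-1/32084) + 40665*(-1/38007) = -36223/550946448 - 13555/12669 = -2489512670609/2326646849904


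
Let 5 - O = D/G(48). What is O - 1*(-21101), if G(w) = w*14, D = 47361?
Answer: 4711957/224 ≈ 21036.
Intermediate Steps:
G(w) = 14*w
O = -14667/224 (O = 5 - 47361/(14*48) = 5 - 47361/672 = 5 - 1*15787/224 = 5 - 15787/224 = -14667/224 ≈ -65.478)
O - 1*(-21101) = -14667/224 - 1*(-21101) = -14667/224 + 21101 = 4711957/224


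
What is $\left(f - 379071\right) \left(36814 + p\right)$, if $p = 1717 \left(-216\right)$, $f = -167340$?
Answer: $182532965838$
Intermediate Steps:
$p = -370872$
$\left(f - 379071\right) \left(36814 + p\right) = \left(-167340 - 379071\right) \left(36814 - 370872\right) = \left(-546411\right) \left(-334058\right) = 182532965838$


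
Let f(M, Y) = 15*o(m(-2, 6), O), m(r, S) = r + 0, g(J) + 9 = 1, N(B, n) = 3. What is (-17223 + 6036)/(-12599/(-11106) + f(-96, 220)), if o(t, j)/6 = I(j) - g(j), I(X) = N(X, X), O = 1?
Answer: -124242822/11007539 ≈ -11.287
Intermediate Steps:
g(J) = -8 (g(J) = -9 + 1 = -8)
m(r, S) = r
I(X) = 3
o(t, j) = 66 (o(t, j) = 6*(3 - 1*(-8)) = 6*(3 + 8) = 6*11 = 66)
f(M, Y) = 990 (f(M, Y) = 15*66 = 990)
(-17223 + 6036)/(-12599/(-11106) + f(-96, 220)) = (-17223 + 6036)/(-12599/(-11106) + 990) = -11187/(-12599*(-1/11106) + 990) = -11187/(12599/11106 + 990) = -11187/11007539/11106 = -11187*11106/11007539 = -124242822/11007539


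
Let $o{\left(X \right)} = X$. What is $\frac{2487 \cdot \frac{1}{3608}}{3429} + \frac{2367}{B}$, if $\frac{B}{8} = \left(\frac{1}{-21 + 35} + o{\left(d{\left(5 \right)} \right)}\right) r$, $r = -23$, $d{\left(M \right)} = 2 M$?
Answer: $- \frac{5693239529}{4457983464} \approx -1.2771$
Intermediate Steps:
$B = - \frac{12972}{7}$ ($B = 8 \left(\frac{1}{-21 + 35} + 2 \cdot 5\right) \left(-23\right) = 8 \left(\frac{1}{14} + 10\right) \left(-23\right) = 8 \cdot \frac{141}{14} \left(-23\right) = 8 \left(- \frac{3243}{14}\right) = - \frac{12972}{7} \approx -1853.1$)
$\frac{2487 \cdot \frac{1}{3608}}{3429} + \frac{2367}{B} = \frac{2487 \cdot \frac{1}{3608}}{3429} + \frac{2367}{- \frac{12972}{7}} = 2487 \cdot \frac{1}{3608} \cdot \frac{1}{3429} + 2367 \left(- \frac{7}{12972}\right) = \frac{2487}{3608} \cdot \frac{1}{3429} - \frac{5523}{4324} = \frac{829}{4123944} - \frac{5523}{4324} = - \frac{5693239529}{4457983464}$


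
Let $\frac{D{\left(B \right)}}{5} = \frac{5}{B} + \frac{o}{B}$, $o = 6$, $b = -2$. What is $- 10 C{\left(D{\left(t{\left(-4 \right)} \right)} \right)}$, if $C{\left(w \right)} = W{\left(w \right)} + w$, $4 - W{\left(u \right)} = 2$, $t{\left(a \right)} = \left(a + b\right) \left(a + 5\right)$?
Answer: $\frac{215}{3} \approx 71.667$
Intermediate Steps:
$t{\left(a \right)} = \left(-2 + a\right) \left(5 + a\right)$ ($t{\left(a \right)} = \left(a - 2\right) \left(a + 5\right) = \left(-2 + a\right) \left(5 + a\right)$)
$W{\left(u \right)} = 2$ ($W{\left(u \right)} = 4 - 2 = 2$)
$D{\left(B \right)} = \frac{55}{B}$ ($D{\left(B \right)} = 5 \left(\frac{5}{B} + \frac{6}{B}\right) = 5 \frac{11}{B} = \frac{55}{B}$)
$C{\left(w \right)} = 2 + w$
$- 10 C{\left(D{\left(t{\left(-4 \right)} \right)} \right)} = - 10 \left(2 + \frac{55}{-10 + \left(-4\right)^{2} + 3 \left(-4\right)}\right) = - 10 \left(2 + \frac{55}{-10 + 16 - 12}\right) = - 10 \left(2 + \frac{55}{-6}\right) = - 10 \left(2 + 55 \left(- \frac{1}{6}\right)\right) = - 10 \left(2 - \frac{55}{6}\right) = \left(-10\right) \left(- \frac{43}{6}\right) = \frac{215}{3}$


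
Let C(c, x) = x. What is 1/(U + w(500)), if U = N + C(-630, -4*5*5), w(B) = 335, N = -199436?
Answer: -1/199201 ≈ -5.0201e-6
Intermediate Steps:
U = -199536 (U = -199436 - 4*5*5 = -199436 - 20*5 = -199436 - 100 = -199536)
1/(U + w(500)) = 1/(-199536 + 335) = 1/(-199201) = -1/199201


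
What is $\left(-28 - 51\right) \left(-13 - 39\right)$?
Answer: $4108$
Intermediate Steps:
$\left(-28 - 51\right) \left(-13 - 39\right) = \left(-79\right) \left(-52\right) = 4108$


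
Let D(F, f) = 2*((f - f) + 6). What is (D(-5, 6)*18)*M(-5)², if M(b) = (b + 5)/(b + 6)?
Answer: 0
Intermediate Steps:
M(b) = (5 + b)/(6 + b)
D(F, f) = 12 (D(F, f) = 2*(0 + 6) = 2*6 = 12)
(D(-5, 6)*18)*M(-5)² = (12*18)*((5 - 5)/(6 - 5))² = 216*(0/1)² = 216*(1*0)² = 216*0² = 216*0 = 0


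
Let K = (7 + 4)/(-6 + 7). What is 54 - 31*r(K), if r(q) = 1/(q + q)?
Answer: 1157/22 ≈ 52.591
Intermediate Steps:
K = 11 (K = 11/1 = 11*1 = 11)
r(q) = 1/(2*q)
54 - 31*r(K) = 54 - 31/(2*11) = 54 - 31*1/22 = 54 - 31/22 = 1157/22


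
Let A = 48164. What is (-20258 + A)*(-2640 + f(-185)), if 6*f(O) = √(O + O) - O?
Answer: -72811405 + 4651*I*√370 ≈ -7.2811e+7 + 89464.0*I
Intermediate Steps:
f(O) = -O/6 + √2*√O/6 (f(O) = (√(O + O) - O)/6 = (√(2*O) - O)/6 = (√2*√O - O)/6 = (-O + √2*√O)/6 = -O/6 + √2*√O/6)
(-20258 + A)*(-2640 + f(-185)) = (-20258 + 48164)*(-2640 + (-⅙*(-185) + √2*√(-185)/6)) = 27906*(-2640 + (185/6 + √2*(I*√185)/6)) = 27906*(-2640 + (185/6 + I*√370/6)) = 27906*(-15655/6 + I*√370/6) = -72811405 + 4651*I*√370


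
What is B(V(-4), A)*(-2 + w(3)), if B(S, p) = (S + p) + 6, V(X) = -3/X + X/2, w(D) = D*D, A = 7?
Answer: 329/4 ≈ 82.250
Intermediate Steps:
w(D) = D²
V(X) = X/2 - 3/X (V(X) = -3/X + X*(½) = -3/X + X/2 = X/2 - 3/X)
B(S, p) = 6 + S + p
B(V(-4), A)*(-2 + w(3)) = (6 + ((½)*(-4) - 3/(-4)) + 7)*(-2 + 3²) = (6 + (-2 - 3*(-¼)) + 7)*(-2 + 9) = (6 + (-2 + ¾) + 7)*7 = (6 - 5/4 + 7)*7 = (47/4)*7 = 329/4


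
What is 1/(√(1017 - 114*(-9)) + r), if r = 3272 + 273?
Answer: 3545/12564982 - 3*√227/12564982 ≈ 0.00027854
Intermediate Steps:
r = 3545
1/(√(1017 - 114*(-9)) + r) = 1/(√(1017 - 114*(-9)) + 3545) = 1/(√(1017 + 1026) + 3545) = 1/(√2043 + 3545) = 1/(3*√227 + 3545) = 1/(3545 + 3*√227)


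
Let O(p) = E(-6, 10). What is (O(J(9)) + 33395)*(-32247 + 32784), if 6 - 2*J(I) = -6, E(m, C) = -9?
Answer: 17928282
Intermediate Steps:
J(I) = 6 (J(I) = 3 - ½*(-6) = 3 + 3 = 6)
O(p) = -9
(O(J(9)) + 33395)*(-32247 + 32784) = (-9 + 33395)*(-32247 + 32784) = 33386*537 = 17928282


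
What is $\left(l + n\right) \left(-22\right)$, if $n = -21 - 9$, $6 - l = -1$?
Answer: $506$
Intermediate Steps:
$l = 7$ ($l = 6 - -1 = 6 + 1 = 7$)
$n = -30$
$\left(l + n\right) \left(-22\right) = \left(7 - 30\right) \left(-22\right) = \left(-23\right) \left(-22\right) = 506$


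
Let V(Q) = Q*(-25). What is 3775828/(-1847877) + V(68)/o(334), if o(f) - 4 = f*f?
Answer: -21218638129/10307457906 ≈ -2.0586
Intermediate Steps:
o(f) = 4 + f**2 (o(f) = 4 + f*f = 4 + f**2)
V(Q) = -25*Q
3775828/(-1847877) + V(68)/o(334) = 3775828/(-1847877) + (-25*68)/(4 + 334**2) = 3775828*(-1/1847877) - 1700/(4 + 111556) = -3775828/1847877 - 1700/111560 = -3775828/1847877 - 1700*1/111560 = -3775828/1847877 - 85/5578 = -21218638129/10307457906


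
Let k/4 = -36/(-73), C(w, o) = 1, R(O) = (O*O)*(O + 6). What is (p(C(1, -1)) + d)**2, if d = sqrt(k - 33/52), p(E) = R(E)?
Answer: (13286 + sqrt(4819971))**2/3602404 ≈ 66.532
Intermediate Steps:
R(O) = O**2*(6 + O)
k = 144/73 (k = 4*(-36/(-73)) = 4*(-36*(-1/73)) = 4*(36/73) = 144/73 ≈ 1.9726)
p(E) = E**2*(6 + E)
d = sqrt(4819971)/1898 (d = sqrt(144/73 - 33/52) = sqrt(5079/3796) = sqrt(4819971)/1898 ≈ 1.1567)
(p(C(1, -1)) + d)**2 = (1**2*(6 + 1) + sqrt(4819971)/1898)**2 = (1*7 + sqrt(4819971)/1898)**2 = (7 + sqrt(4819971)/1898)**2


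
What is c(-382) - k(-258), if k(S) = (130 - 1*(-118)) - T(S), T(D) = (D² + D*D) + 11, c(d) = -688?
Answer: 132203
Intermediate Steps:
T(D) = 11 + 2*D² (T(D) = (D² + D²) + 11 = 2*D² + 11 = 11 + 2*D²)
k(S) = 237 - 2*S² (k(S) = (130 - 1*(-118)) - (11 + 2*S²) = (130 + 118) + (-11 - 2*S²) = 248 + (-11 - 2*S²) = 237 - 2*S²)
c(-382) - k(-258) = -688 - (237 - 2*(-258)²) = -688 - (237 - 2*66564) = -688 - (237 - 133128) = -688 - 1*(-132891) = -688 + 132891 = 132203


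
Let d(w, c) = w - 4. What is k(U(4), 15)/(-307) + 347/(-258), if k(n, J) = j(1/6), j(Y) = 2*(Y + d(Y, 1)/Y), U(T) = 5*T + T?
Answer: -94747/79206 ≈ -1.1962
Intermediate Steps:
d(w, c) = -4 + w
U(T) = 6*T
j(Y) = 2*Y + 2*(-4 + Y)/Y (j(Y) = 2*(Y + (-4 + Y)/Y) = 2*Y + 2*(-4 + Y)/Y)
k(n, J) = -137/3 (k(n, J) = 2 - 8/(1/6) + 2/6 = 2 - 8/⅙ + 2*(⅙) = 2 - 8*6 + ⅓ = 2 - 48 + ⅓ = -137/3)
k(U(4), 15)/(-307) + 347/(-258) = -137/3/(-307) + 347/(-258) = -137/3*(-1/307) + 347*(-1/258) = 137/921 - 347/258 = -94747/79206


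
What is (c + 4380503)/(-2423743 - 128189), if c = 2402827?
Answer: -1130555/425322 ≈ -2.6581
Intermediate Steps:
(c + 4380503)/(-2423743 - 128189) = (2402827 + 4380503)/(-2423743 - 128189) = 6783330/(-2551932) = 6783330*(-1/2551932) = -1130555/425322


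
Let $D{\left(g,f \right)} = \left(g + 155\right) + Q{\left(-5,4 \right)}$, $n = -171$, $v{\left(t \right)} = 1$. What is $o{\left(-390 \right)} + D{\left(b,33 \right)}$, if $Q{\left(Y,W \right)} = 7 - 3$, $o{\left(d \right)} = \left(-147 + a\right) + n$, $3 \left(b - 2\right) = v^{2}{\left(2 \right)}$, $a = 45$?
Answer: $- \frac{335}{3} \approx -111.67$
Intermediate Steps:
$b = \frac{7}{3}$ ($b = 2 + \frac{1^{2}}{3} = 2 + \frac{1}{3} \cdot 1 = 2 + \frac{1}{3} = \frac{7}{3} \approx 2.3333$)
$o{\left(d \right)} = -273$ ($o{\left(d \right)} = \left(-147 + 45\right) - 171 = -102 - 171 = -273$)
$Q{\left(Y,W \right)} = 4$ ($Q{\left(Y,W \right)} = 7 - 3 = 4$)
$D{\left(g,f \right)} = 159 + g$ ($D{\left(g,f \right)} = \left(g + 155\right) + 4 = \left(155 + g\right) + 4 = 159 + g$)
$o{\left(-390 \right)} + D{\left(b,33 \right)} = -273 + \left(159 + \frac{7}{3}\right) = -273 + \frac{484}{3} = - \frac{335}{3}$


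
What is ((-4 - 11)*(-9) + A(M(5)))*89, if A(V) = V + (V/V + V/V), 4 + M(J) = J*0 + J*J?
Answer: 14062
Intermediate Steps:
M(J) = -4 + J² (M(J) = -4 + (J*0 + J*J) = -4 + (0 + J²) = -4 + J²)
A(V) = 2 + V (A(V) = V + (1 + 1) = V + 2 = 2 + V)
((-4 - 11)*(-9) + A(M(5)))*89 = ((-4 - 11)*(-9) + (2 + (-4 + 5²)))*89 = (-15*(-9) + (2 + (-4 + 25)))*89 = (135 + (2 + 21))*89 = (135 + 23)*89 = 158*89 = 14062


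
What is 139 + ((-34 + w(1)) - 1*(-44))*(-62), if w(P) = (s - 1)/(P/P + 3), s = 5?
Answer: -543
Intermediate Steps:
w(P) = 1 (w(P) = (5 - 1)/(P/P + 3) = 4/(1 + 3) = 4/4 = 4*(¼) = 1)
139 + ((-34 + w(1)) - 1*(-44))*(-62) = 139 + ((-34 + 1) - 1*(-44))*(-62) = 139 + (-33 + 44)*(-62) = 139 + 11*(-62) = 139 - 682 = -543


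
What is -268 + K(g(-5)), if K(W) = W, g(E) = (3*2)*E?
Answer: -298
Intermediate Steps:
g(E) = 6*E
-268 + K(g(-5)) = -268 + 6*(-5) = -268 - 30 = -298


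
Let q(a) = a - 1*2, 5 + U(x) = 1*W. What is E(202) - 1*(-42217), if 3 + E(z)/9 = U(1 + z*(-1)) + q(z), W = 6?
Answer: 43999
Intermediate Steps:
U(x) = 1 (U(x) = -5 + 1*6 = -5 + 6 = 1)
q(a) = -2 + a (q(a) = a - 2 = -2 + a)
E(z) = -36 + 9*z (E(z) = -27 + 9*(1 + (-2 + z)) = -27 + 9*(-1 + z) = -27 + (-9 + 9*z) = -36 + 9*z)
E(202) - 1*(-42217) = (-36 + 9*202) - 1*(-42217) = (-36 + 1818) + 42217 = 1782 + 42217 = 43999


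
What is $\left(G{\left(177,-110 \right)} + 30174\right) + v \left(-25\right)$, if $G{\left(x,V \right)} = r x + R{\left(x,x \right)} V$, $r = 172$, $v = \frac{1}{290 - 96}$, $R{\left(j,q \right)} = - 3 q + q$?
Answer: $\frac{19314227}{194} \approx 99558.0$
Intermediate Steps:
$R{\left(j,q \right)} = - 2 q$
$v = \frac{1}{194} \approx 0.0051546$
$G{\left(x,V \right)} = 172 x - 2 V x$ ($G{\left(x,V \right)} = 172 x + - 2 x V = 172 x - 2 V x$)
$\left(G{\left(177,-110 \right)} + 30174\right) + v \left(-25\right) = \left(2 \cdot 177 \left(86 - -110\right) + 30174\right) + \frac{1}{194} \left(-25\right) = \left(2 \cdot 177 \left(86 + 110\right) + 30174\right) - \frac{25}{194} = \left(2 \cdot 177 \cdot 196 + 30174\right) - \frac{25}{194} = \left(69384 + 30174\right) - \frac{25}{194} = 99558 - \frac{25}{194} = \frac{19314227}{194}$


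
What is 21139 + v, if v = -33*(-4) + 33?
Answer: 21304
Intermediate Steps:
v = 165 (v = -3*(-44) + 33 = 132 + 33 = 165)
21139 + v = 21139 + 165 = 21304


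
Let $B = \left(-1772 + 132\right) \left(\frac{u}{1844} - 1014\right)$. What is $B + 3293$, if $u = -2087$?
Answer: $\frac{768998303}{461} \approx 1.6681 \cdot 10^{6}$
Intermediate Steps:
$B = \frac{767480230}{461}$ ($B = \left(-1772 + 132\right) \left(- \frac{2087}{1844} - 1014\right) = - 1640 \left(\left(-2087\right) \frac{1}{1844} - 1014\right) = - 1640 \left(- \frac{2087}{1844} - 1014\right) = \left(-1640\right) \left(- \frac{1871903}{1844}\right) = \frac{767480230}{461} \approx 1.6648 \cdot 10^{6}$)
$B + 3293 = \frac{767480230}{461} + 3293 = \frac{768998303}{461}$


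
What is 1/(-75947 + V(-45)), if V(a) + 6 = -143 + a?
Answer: -1/76141 ≈ -1.3134e-5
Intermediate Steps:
V(a) = -149 + a (V(a) = -6 + (-143 + a) = -149 + a)
1/(-75947 + V(-45)) = 1/(-75947 + (-149 - 45)) = 1/(-75947 - 194) = 1/(-76141) = -1/76141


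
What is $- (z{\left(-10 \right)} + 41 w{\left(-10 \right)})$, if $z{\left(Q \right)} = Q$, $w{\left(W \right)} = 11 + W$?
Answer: $-31$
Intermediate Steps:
$- (z{\left(-10 \right)} + 41 w{\left(-10 \right)}) = - (-10 + 41 \left(11 - 10\right)) = - (-10 + 41 \cdot 1) = - (-10 + 41) = \left(-1\right) 31 = -31$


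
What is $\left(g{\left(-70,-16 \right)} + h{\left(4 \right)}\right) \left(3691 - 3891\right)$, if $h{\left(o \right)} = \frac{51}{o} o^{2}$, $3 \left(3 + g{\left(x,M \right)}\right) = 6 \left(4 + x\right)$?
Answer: $-13800$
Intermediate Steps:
$g{\left(x,M \right)} = 5 + 2 x$ ($g{\left(x,M \right)} = -3 + \frac{6 \left(4 + x\right)}{3} = -3 + \frac{24 + 6 x}{3} = -3 + \left(8 + 2 x\right) = 5 + 2 x$)
$h{\left(o \right)} = 51 o$
$\left(g{\left(-70,-16 \right)} + h{\left(4 \right)}\right) \left(3691 - 3891\right) = \left(\left(5 + 2 \left(-70\right)\right) + 51 \cdot 4\right) \left(3691 - 3891\right) = \left(\left(5 - 140\right) + 204\right) \left(-200\right) = \left(-135 + 204\right) \left(-200\right) = 69 \left(-200\right) = -13800$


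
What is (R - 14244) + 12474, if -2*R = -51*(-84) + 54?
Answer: -3939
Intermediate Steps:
R = -2169 (R = -(-51*(-84) + 54)/2 = -(4284 + 54)/2 = -1/2*4338 = -2169)
(R - 14244) + 12474 = (-2169 - 14244) + 12474 = -16413 + 12474 = -3939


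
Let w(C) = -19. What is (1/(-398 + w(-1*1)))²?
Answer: 1/173889 ≈ 5.7508e-6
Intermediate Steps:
(1/(-398 + w(-1*1)))² = (1/(-398 - 19))² = (1/(-417))² = (-1/417)² = 1/173889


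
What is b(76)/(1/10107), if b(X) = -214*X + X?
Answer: -163612116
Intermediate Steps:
b(X) = -213*X
b(76)/(1/10107) = (-213*76)/(1/10107) = -16188/1/10107 = -16188*10107 = -163612116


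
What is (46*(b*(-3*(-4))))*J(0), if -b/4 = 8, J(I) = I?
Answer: 0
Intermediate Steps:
b = -32 (b = -4*8 = -32)
(46*(b*(-3*(-4))))*J(0) = (46*(-(-96)*(-4)))*0 = (46*(-32*12))*0 = (46*(-384))*0 = -17664*0 = 0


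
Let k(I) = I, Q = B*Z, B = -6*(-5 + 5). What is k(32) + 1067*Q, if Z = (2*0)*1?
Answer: 32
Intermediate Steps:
Z = 0 (Z = 0*1 = 0)
B = 0 (B = -6*0 = 0)
Q = 0 (Q = 0*0 = 0)
k(32) + 1067*Q = 32 + 1067*0 = 32 + 0 = 32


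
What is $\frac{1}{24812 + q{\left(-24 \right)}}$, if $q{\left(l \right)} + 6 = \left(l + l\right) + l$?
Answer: $\frac{1}{24734} \approx 4.043 \cdot 10^{-5}$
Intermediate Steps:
$q{\left(l \right)} = -6 + 3 l$ ($q{\left(l \right)} = -6 + \left(\left(l + l\right) + l\right) = -6 + \left(2 l + l\right) = -6 + 3 l$)
$\frac{1}{24812 + q{\left(-24 \right)}} = \frac{1}{24812 + \left(-6 + 3 \left(-24\right)\right)} = \frac{1}{24812 - 78} = \frac{1}{24734}$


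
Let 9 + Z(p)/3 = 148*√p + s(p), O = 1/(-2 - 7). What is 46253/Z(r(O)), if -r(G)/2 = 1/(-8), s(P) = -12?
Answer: 46253/159 ≈ 290.90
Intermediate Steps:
O = -⅑ (O = 1/(-9) = -⅑ ≈ -0.11111)
r(G) = ¼ (r(G) = -2/(-8) = -2*(-⅛) = ¼)
Z(p) = -63 + 444*√p (Z(p) = -27 + 3*(148*√p - 12) = -27 + 3*(-12 + 148*√p) = -27 + (-36 + 444*√p) = -63 + 444*√p)
46253/Z(r(O)) = 46253/(-63 + 444*√(¼)) = 46253/(-63 + 444*(½)) = 46253/(-63 + 222) = 46253/159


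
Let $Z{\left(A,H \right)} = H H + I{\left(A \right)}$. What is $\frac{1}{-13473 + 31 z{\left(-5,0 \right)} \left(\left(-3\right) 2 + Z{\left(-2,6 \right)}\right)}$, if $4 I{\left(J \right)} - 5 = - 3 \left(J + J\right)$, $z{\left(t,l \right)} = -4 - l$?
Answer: $- \frac{1}{17720} \approx -5.6433 \cdot 10^{-5}$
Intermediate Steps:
$I{\left(J \right)} = \frac{5}{4} - \frac{3 J}{2}$ ($I{\left(J \right)} = \frac{5}{4} + \frac{\left(-3\right) \left(J + J\right)}{4} = \frac{5}{4} + \frac{\left(-3\right) 2 J}{4} = \frac{5}{4} + \frac{\left(-6\right) J}{4} = \frac{5}{4} - \frac{3 J}{2}$)
$Z{\left(A,H \right)} = \frac{5}{4} + H^{2} - \frac{3 A}{2}$ ($Z{\left(A,H \right)} = H H - \left(- \frac{5}{4} + \frac{3 A}{2}\right) = H^{2} - \left(- \frac{5}{4} + \frac{3 A}{2}\right) = \frac{5}{4} + H^{2} - \frac{3 A}{2}$)
$\frac{1}{-13473 + 31 z{\left(-5,0 \right)} \left(\left(-3\right) 2 + Z{\left(-2,6 \right)}\right)} = \frac{1}{-13473 + 31 \left(-4 - 0\right) \left(\left(-3\right) 2 + \left(\frac{5}{4} + 6^{2} - -3\right)\right)} = \frac{1}{-13473 + 31 \left(-4 + 0\right) \left(-6 + \left(\frac{5}{4} + 36 + 3\right)\right)} = \frac{1}{-13473 + 31 \left(-4\right) \left(-6 + \frac{161}{4}\right)} = \frac{1}{-13473 - 4247} = \frac{1}{-17720} = - \frac{1}{17720}$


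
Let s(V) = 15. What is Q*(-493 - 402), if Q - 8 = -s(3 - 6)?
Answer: 6265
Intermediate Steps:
Q = -7 (Q = 8 - 1*15 = 8 - 15 = -7)
Q*(-493 - 402) = -7*(-493 - 402) = -7*(-895) = 6265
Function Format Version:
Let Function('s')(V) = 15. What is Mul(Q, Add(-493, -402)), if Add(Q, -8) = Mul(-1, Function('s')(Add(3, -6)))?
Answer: 6265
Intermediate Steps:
Q = -7 (Q = Add(8, Mul(-1, 15)) = Add(8, -15) = -7)
Mul(Q, Add(-493, -402)) = Mul(-7, Add(-493, -402)) = Mul(-7, -895) = 6265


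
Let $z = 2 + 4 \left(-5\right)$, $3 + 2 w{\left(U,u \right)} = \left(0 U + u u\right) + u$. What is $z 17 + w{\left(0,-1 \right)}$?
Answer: $- \frac{615}{2} \approx -307.5$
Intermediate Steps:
$w{\left(U,u \right)} = - \frac{3}{2} + \frac{u}{2} + \frac{u^{2}}{2}$ ($w{\left(U,u \right)} = - \frac{3}{2} + \frac{\left(0 U + u u\right) + u}{2} = - \frac{3}{2} + \frac{\left(0 + u^{2}\right) + u}{2} = - \frac{3}{2} + \frac{u^{2} + u}{2} = - \frac{3}{2} + \frac{u + u^{2}}{2} = - \frac{3}{2} + \left(\frac{u}{2} + \frac{u^{2}}{2}\right) = - \frac{3}{2} + \frac{u}{2} + \frac{u^{2}}{2}$)
$z = -18$ ($z = 2 - 20 = -18$)
$z 17 + w{\left(0,-1 \right)} = \left(-18\right) 17 + \left(- \frac{3}{2} + \frac{1}{2} \left(-1\right) + \frac{\left(-1\right)^{2}}{2}\right) = -306 - \frac{3}{2} = - \frac{615}{2}$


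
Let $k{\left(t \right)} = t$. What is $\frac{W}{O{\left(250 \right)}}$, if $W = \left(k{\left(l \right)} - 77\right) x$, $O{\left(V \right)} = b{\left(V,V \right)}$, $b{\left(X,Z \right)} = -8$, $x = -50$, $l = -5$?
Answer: $- \frac{1025}{2} \approx -512.5$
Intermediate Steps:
$O{\left(V \right)} = -8$
$W = 4100$ ($W = \left(-5 - 77\right) \left(-50\right) = \left(-82\right) \left(-50\right) = 4100$)
$\frac{W}{O{\left(250 \right)}} = \frac{4100}{-8} = 4100 \left(- \frac{1}{8}\right) = - \frac{1025}{2}$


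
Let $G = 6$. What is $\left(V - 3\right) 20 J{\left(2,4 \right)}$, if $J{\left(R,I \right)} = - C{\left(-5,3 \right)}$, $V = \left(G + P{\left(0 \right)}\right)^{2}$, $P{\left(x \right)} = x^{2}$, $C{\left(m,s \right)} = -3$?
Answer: $1980$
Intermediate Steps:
$V = 36$ ($V = \left(6 + 0^{2}\right)^{2} = \left(6 + 0\right)^{2} = 6^{2} = 36$)
$J{\left(R,I \right)} = 3$ ($J{\left(R,I \right)} = \left(-1\right) \left(-3\right) = 3$)
$\left(V - 3\right) 20 J{\left(2,4 \right)} = \left(36 - 3\right) 20 \cdot 3 = 33 \cdot 20 \cdot 3 = 660 \cdot 3 = 1980$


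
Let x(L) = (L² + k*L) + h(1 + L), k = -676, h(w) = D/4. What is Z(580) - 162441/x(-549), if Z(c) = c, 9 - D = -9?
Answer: 86645482/149451 ≈ 579.76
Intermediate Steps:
D = 18 (D = 9 - 1*(-9) = 9 + 9 = 18)
h(w) = 9/2 (h(w) = 18/4 = 18*(¼) = 9/2)
x(L) = 9/2 + L² - 676*L (x(L) = (L² - 676*L) + 9/2 = 9/2 + L² - 676*L)
Z(580) - 162441/x(-549) = 580 - 162441/(9/2 + (-549)² - 676*(-549)) = 580 - 162441/(9/2 + 301401 + 371124) = 580 - 162441/1345059/2 = 580 - 162441*2/1345059 = 580 - 1*36098/149451 = 580 - 36098/149451 = 86645482/149451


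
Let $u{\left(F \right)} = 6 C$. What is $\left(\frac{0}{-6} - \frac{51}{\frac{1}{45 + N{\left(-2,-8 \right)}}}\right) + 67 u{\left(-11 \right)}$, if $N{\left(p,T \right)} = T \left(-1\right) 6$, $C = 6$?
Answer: $-2331$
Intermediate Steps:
$u{\left(F \right)} = 36$ ($u{\left(F \right)} = 6 \cdot 6 = 36$)
$N{\left(p,T \right)} = - 6 T$ ($N{\left(p,T \right)} = - T 6 = - 6 T$)
$\left(\frac{0}{-6} - \frac{51}{\frac{1}{45 + N{\left(-2,-8 \right)}}}\right) + 67 u{\left(-11 \right)} = \left(\frac{0}{-6} - \frac{51}{\frac{1}{45 - -48}}\right) + 67 \cdot 36 = \left(0 \left(- \frac{1}{6}\right) - \frac{51}{\frac{1}{45 + 48}}\right) + 2412 = \left(0 - \frac{51}{\frac{1}{93}}\right) + 2412 = \left(0 - 51 \frac{1}{\frac{1}{93}}\right) + 2412 = \left(0 - 4743\right) + 2412 = -4743 + 2412 = -2331$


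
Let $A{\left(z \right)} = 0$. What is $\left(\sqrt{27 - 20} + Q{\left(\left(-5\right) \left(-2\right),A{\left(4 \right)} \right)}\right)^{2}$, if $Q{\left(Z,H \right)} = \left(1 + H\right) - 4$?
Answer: $\left(-3 + \sqrt{7}\right)^{2} \approx 0.12549$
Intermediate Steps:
$Q{\left(Z,H \right)} = -3 + H$
$\left(\sqrt{27 - 20} + Q{\left(\left(-5\right) \left(-2\right),A{\left(4 \right)} \right)}\right)^{2} = \left(\sqrt{27 - 20} + \left(-3 + 0\right)\right)^{2} = \left(\sqrt{7} - 3\right)^{2} = \left(-3 + \sqrt{7}\right)^{2}$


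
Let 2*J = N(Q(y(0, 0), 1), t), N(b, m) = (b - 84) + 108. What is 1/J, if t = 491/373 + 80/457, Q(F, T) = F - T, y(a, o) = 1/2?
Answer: 4/47 ≈ 0.085106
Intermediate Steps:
y(a, o) = ½
t = 254227/170461 (t = 491*(1/373) + 80*(1/457) = 491/373 + 80/457 = 254227/170461 ≈ 1.4914)
N(b, m) = 24 + b (N(b, m) = (-84 + b) + 108 = 24 + b)
J = 47/4 (J = (24 + (½ - 1*1))/2 = (24 + (½ - 1))/2 = (24 - ½)/2 = (½)*(47/2) = 47/4 ≈ 11.750)
1/J = 1/(47/4) = 4/47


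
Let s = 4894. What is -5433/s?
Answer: -5433/4894 ≈ -1.1101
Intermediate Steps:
-5433/s = -5433/4894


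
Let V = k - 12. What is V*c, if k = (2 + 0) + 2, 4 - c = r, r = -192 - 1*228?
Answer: -3392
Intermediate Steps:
r = -420 (r = -192 - 228 = -420)
c = 424 (c = 4 - 1*(-420) = 4 + 420 = 424)
k = 4 (k = 2 + 2 = 4)
V = -8 (V = 4 - 12 = -8)
V*c = -8*424 = -3392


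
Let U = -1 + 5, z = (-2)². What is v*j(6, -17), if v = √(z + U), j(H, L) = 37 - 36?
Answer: 2*√2 ≈ 2.8284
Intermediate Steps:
j(H, L) = 1
z = 4
U = 4
v = 2*√2 (v = √(4 + 4) = √8 = 2*√2 ≈ 2.8284)
v*j(6, -17) = (2*√2)*1 = 2*√2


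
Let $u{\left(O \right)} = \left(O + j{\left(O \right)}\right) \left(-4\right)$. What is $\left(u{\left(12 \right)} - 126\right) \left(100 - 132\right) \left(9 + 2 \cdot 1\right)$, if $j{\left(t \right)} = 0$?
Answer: $61248$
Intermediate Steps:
$u{\left(O \right)} = - 4 O$ ($u{\left(O \right)} = \left(O + 0\right) \left(-4\right) = O \left(-4\right) = - 4 O$)
$\left(u{\left(12 \right)} - 126\right) \left(100 - 132\right) \left(9 + 2 \cdot 1\right) = \left(\left(-4\right) 12 - 126\right) \left(100 - 132\right) \left(9 + 2 \cdot 1\right) = \left(-48 - 126\right) \left(-32\right) \left(9 + 2\right) = \left(-174\right) \left(-32\right) 11 = 5568 \cdot 11 = 61248$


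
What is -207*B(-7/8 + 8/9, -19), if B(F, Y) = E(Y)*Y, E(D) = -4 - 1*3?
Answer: -27531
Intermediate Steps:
E(D) = -7 (E(D) = -4 - 3 = -7)
B(F, Y) = -7*Y
-207*B(-7/8 + 8/9, -19) = -(-1449)*(-19) = -207*133 = -27531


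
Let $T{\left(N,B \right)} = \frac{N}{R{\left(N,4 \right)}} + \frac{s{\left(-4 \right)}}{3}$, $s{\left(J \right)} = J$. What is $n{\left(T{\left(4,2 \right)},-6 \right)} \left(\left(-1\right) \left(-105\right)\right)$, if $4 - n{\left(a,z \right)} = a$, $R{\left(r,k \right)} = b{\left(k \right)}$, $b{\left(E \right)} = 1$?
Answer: $140$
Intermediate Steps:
$R{\left(r,k \right)} = 1$
$T{\left(N,B \right)} = - \frac{4}{3} + N$ ($T{\left(N,B \right)} = \frac{N}{1} - \frac{4}{3} = N 1 - \frac{4}{3} = N - \frac{4}{3} = - \frac{4}{3} + N$)
$n{\left(a,z \right)} = 4 - a$
$n{\left(T{\left(4,2 \right)},-6 \right)} \left(\left(-1\right) \left(-105\right)\right) = \left(4 - \left(- \frac{4}{3} + 4\right)\right) \left(\left(-1\right) \left(-105\right)\right) = \left(4 - \frac{8}{3}\right) 105 = \frac{4}{3} \cdot 105 = 140$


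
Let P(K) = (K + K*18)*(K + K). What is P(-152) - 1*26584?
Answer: 851368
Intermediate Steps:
P(K) = 38*K**2 (P(K) = (K + 18*K)*(2*K) = (19*K)*(2*K) = 38*K**2)
P(-152) - 1*26584 = 38*(-152)**2 - 1*26584 = 38*23104 - 26584 = 877952 - 26584 = 851368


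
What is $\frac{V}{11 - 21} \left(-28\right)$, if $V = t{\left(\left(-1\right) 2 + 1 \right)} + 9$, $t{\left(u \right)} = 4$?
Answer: $\frac{182}{5} \approx 36.4$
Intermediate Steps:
$V = 13$ ($V = 4 + 9 = 13$)
$\frac{V}{11 - 21} \left(-28\right) = \frac{1}{11 - 21} \cdot 13 \left(-28\right) = \frac{1}{-10} \cdot 13 \left(-28\right) = \left(- \frac{1}{10}\right) 13 \left(-28\right) = \left(- \frac{13}{10}\right) \left(-28\right) = \frac{182}{5}$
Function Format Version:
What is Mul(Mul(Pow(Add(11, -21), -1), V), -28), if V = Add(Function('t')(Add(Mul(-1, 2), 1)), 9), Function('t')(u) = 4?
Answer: Rational(182, 5) ≈ 36.400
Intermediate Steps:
V = 13 (V = Add(4, 9) = 13)
Mul(Mul(Pow(Add(11, -21), -1), V), -28) = Mul(Mul(Pow(Add(11, -21), -1), 13), -28) = Mul(Mul(Pow(-10, -1), 13), -28) = Mul(Mul(Rational(-1, 10), 13), -28) = Mul(Rational(-13, 10), -28) = Rational(182, 5)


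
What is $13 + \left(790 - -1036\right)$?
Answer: $1839$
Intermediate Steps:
$13 + \left(790 - -1036\right) = 13 + \left(790 + 1036\right) = 13 + 1826 = 1839$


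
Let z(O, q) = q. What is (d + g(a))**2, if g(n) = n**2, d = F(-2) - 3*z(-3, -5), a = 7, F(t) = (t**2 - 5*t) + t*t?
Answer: 6724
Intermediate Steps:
F(t) = -5*t + 2*t**2 (F(t) = (t**2 - 5*t) + t**2 = -5*t + 2*t**2)
d = 33 (d = -2*(-5 + 2*(-2)) - 3*(-5) = -2*(-5 - 4) + 15 = -2*(-9) + 15 = 18 + 15 = 33)
(d + g(a))**2 = (33 + 7**2)**2 = (33 + 49)**2 = 82**2 = 6724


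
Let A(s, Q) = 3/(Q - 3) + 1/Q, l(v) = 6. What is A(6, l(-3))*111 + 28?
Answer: 315/2 ≈ 157.50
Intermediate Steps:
A(s, Q) = 1/Q + 3/(-3 + Q) (A(s, Q) = 3/(-3 + Q) + 1/Q = 1/Q + 3/(-3 + Q))
A(6, l(-3))*111 + 28 = ((-3 + 4*6)/(6*(-3 + 6)))*111 + 28 = ((1/6)*(-3 + 24)/3)*111 + 28 = ((1/6)*(1/3)*21)*111 + 28 = (7/6)*111 + 28 = 259/2 + 28 = 315/2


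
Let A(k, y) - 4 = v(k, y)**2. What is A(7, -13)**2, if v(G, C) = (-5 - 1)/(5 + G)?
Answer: 289/16 ≈ 18.063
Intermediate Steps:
v(G, C) = -6/(5 + G)
A(k, y) = 4 + 36/(5 + k)**2 (A(k, y) = 4 + (-6/(5 + k))**2 = 4 + 36/(5 + k)**2)
A(7, -13)**2 = (4 + 36/(5 + 7)**2)**2 = (4 + 36/12**2)**2 = (4 + 36*(1/144))**2 = (4 + 1/4)**2 = (17/4)**2 = 289/16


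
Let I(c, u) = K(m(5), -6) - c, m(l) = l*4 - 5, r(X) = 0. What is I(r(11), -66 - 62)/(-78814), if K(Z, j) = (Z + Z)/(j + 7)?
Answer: -15/39407 ≈ -0.00038064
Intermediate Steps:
m(l) = -5 + 4*l (m(l) = 4*l - 5 = -5 + 4*l)
K(Z, j) = 2*Z/(7 + j) (K(Z, j) = (2*Z)/(7 + j) = 2*Z/(7 + j))
I(c, u) = 30 - c (I(c, u) = 2*(-5 + 4*5)/(7 - 6) - c = 2*(-5 + 20)/1 - c = 2*15*1 - c = 30 - c)
I(r(11), -66 - 62)/(-78814) = (30 - 1*0)/(-78814) = (30 + 0)*(-1/78814) = 30*(-1/78814) = -15/39407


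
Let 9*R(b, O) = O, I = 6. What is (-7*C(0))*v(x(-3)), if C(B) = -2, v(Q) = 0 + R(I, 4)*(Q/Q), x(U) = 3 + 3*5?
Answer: 56/9 ≈ 6.2222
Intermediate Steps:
x(U) = 18 (x(U) = 3 + 15 = 18)
R(b, O) = O/9
v(Q) = 4/9 (v(Q) = 0 + ((1/9)*4)*(Q/Q) = 0 + (4/9)*1 = 0 + 4/9 = 4/9)
(-7*C(0))*v(x(-3)) = -7*(-2)*(4/9) = 14*(4/9) = 56/9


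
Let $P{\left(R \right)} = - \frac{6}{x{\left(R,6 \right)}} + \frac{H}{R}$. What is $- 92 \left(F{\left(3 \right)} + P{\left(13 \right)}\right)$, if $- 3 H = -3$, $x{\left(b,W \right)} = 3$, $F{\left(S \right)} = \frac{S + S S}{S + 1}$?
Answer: $- \frac{1288}{13} \approx -99.077$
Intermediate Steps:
$F{\left(S \right)} = \frac{S + S^{2}}{1 + S}$
$H = 1$ ($H = \left(- \frac{1}{3}\right) \left(-3\right) = 1$)
$P{\left(R \right)} = -2 + \frac{1}{R}$ ($P{\left(R \right)} = - \frac{6}{3} + 1 \frac{1}{R} = \left(-6\right) \frac{1}{3} + \frac{1}{R} = -2 + \frac{1}{R}$)
$- 92 \left(F{\left(3 \right)} + P{\left(13 \right)}\right) = - 92 \left(3 - \left(2 - \frac{1}{13}\right)\right) = - 92 \left(3 + \left(-2 + \frac{1}{13}\right)\right) = - 92 \left(3 - \frac{25}{13}\right) = \left(-92\right) \frac{14}{13} = - \frac{1288}{13}$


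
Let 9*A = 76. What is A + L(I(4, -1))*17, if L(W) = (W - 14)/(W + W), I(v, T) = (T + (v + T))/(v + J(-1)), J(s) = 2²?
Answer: -8263/18 ≈ -459.06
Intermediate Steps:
A = 76/9 (A = (⅑)*76 = 76/9 ≈ 8.4444)
J(s) = 4
I(v, T) = (v + 2*T)/(4 + v) (I(v, T) = (T + (v + T))/(v + 4) = (T + (T + v))/(4 + v) = (v + 2*T)/(4 + v))
L(W) = (-14 + W)/(2*W) (L(W) = (-14 + W)/((2*W)) = (-14 + W)*(1/(2*W)) = (-14 + W)/(2*W))
A + L(I(4, -1))*17 = 76/9 + ((-14 + (4 + 2*(-1))/(4 + 4))/(2*(((4 + 2*(-1))/(4 + 4)))))*17 = 76/9 + ((-14 + (4 - 2)/8)/(2*(((4 - 2)/8))))*17 = 76/9 + ((-14 + (⅛)*2)/(2*(((⅛)*2))))*17 = 76/9 + ((-14 + ¼)/(2*(¼)))*17 = 76/9 + ((½)*4*(-55/4))*17 = 76/9 - 55/2*17 = 76/9 - 935/2 = -8263/18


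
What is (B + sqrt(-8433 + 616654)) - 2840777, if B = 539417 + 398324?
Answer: -1903036 + sqrt(608221) ≈ -1.9023e+6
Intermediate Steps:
B = 937741
(B + sqrt(-8433 + 616654)) - 2840777 = (937741 + sqrt(-8433 + 616654)) - 2840777 = (937741 + sqrt(608221)) - 2840777 = -1903036 + sqrt(608221)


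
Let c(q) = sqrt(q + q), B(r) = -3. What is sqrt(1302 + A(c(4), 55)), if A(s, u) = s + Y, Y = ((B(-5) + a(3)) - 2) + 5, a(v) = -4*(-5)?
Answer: sqrt(1322 + 2*sqrt(2)) ≈ 36.398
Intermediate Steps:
a(v) = 20
c(q) = sqrt(2)*sqrt(q) (c(q) = sqrt(2*q) = sqrt(2)*sqrt(q))
Y = 20 (Y = ((-3 + 20) - 2) + 5 = (17 - 2) + 5 = 15 + 5 = 20)
A(s, u) = 20 + s (A(s, u) = s + 20 = 20 + s)
sqrt(1302 + A(c(4), 55)) = sqrt(1302 + (20 + sqrt(2)*sqrt(4))) = sqrt(1302 + (20 + sqrt(2)*2)) = sqrt(1302 + (20 + 2*sqrt(2))) = sqrt(1322 + 2*sqrt(2))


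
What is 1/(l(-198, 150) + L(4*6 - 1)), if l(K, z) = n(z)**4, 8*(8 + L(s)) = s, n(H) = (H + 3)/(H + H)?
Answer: -100000000/505734799 ≈ -0.19773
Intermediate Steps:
n(H) = (3 + H)/(2*H) (n(H) = (3 + H)/((2*H)) = (3 + H)*(1/(2*H)) = (3 + H)/(2*H))
L(s) = -8 + s/8
l(K, z) = (3 + z)**4/(16*z**4) (l(K, z) = ((3 + z)/(2*z))**4 = (3 + z)**4/(16*z**4))
1/(l(-198, 150) + L(4*6 - 1)) = 1/((1/16)*(3 + 150)**4/150**4 + (-8 + (4*6 - 1)/8)) = 1/((1/16)*(1/506250000)*153**4 + (-8 + (24 - 1)/8)) = 1/((1/16)*(1/506250000)*547981281 + (-8 + (1/8)*23)) = 1/(6765201/100000000 + (-8 + 23/8)) = 1/(6765201/100000000 - 41/8) = 1/(-505734799/100000000) = -100000000/505734799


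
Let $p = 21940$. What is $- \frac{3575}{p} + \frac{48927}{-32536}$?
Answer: $- \frac{59488729}{35691992} \approx -1.6667$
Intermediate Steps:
$- \frac{3575}{p} + \frac{48927}{-32536} = - \frac{3575}{21940} + \frac{48927}{-32536} = \left(-3575\right) \frac{1}{21940} + 48927 \left(- \frac{1}{32536}\right) = - \frac{715}{4388} - \frac{48927}{32536} = - \frac{59488729}{35691992}$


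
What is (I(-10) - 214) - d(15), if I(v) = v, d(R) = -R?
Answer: -209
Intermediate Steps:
(I(-10) - 214) - d(15) = (-10 - 214) - (-1)*15 = -224 - 1*(-15) = -224 + 15 = -209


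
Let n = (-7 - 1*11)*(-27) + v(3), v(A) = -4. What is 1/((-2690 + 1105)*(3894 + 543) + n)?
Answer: -1/7032163 ≈ -1.4220e-7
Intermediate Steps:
n = 482 (n = (-7 - 1*11)*(-27) - 4 = (-7 - 11)*(-27) - 4 = -18*(-27) - 4 = 486 - 4 = 482)
1/((-2690 + 1105)*(3894 + 543) + n) = 1/((-2690 + 1105)*(3894 + 543) + 482) = 1/(-1585*4437 + 482) = 1/(-7032645 + 482) = 1/(-7032163) = -1/7032163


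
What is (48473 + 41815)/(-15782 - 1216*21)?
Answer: -45144/20659 ≈ -2.1852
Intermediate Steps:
(48473 + 41815)/(-15782 - 1216*21) = 90288/(-15782 - 25536) = 90288/(-41318) = 90288*(-1/41318) = -45144/20659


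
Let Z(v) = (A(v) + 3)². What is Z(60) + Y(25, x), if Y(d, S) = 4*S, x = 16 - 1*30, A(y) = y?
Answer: 3913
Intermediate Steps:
x = -14 (x = 16 - 30 = -14)
Z(v) = (3 + v)² (Z(v) = (v + 3)² = (3 + v)²)
Z(60) + Y(25, x) = (3 + 60)² + 4*(-14) = 63² - 56 = 3969 - 56 = 3913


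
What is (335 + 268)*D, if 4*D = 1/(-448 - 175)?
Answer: -603/2492 ≈ -0.24197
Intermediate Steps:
D = -1/2492 (D = 1/(4*(-448 - 175)) = (¼)/(-623) = (¼)*(-1/623) = -1/2492 ≈ -0.00040128)
(335 + 268)*D = (335 + 268)*(-1/2492) = 603*(-1/2492) = -603/2492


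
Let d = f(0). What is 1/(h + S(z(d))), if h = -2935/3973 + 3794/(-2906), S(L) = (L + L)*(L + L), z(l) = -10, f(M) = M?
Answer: 5772769/2297306264 ≈ 0.0025128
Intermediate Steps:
d = 0
S(L) = 4*L² (S(L) = (2*L)*(2*L) = 4*L²)
h = -11801336/5772769 (h = -2935*1/3973 + 3794*(-1/2906) = -2935/3973 - 1897/1453 = -11801336/5772769 ≈ -2.0443)
1/(h + S(z(d))) = 1/(-11801336/5772769 + 4*(-10)²) = 1/(-11801336/5772769 + 4*100) = 1/(-11801336/5772769 + 400) = 1/(2297306264/5772769) = 5772769/2297306264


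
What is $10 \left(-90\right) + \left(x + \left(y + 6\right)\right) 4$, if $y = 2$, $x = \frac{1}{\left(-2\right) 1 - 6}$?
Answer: $- \frac{1737}{2} \approx -868.5$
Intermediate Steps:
$x = - \frac{1}{8}$ ($x = \frac{1}{-2 - 6} = \frac{1}{-8} = - \frac{1}{8} \approx -0.125$)
$10 \left(-90\right) + \left(x + \left(y + 6\right)\right) 4 = 10 \left(-90\right) + \left(- \frac{1}{8} + \left(2 + 6\right)\right) 4 = -900 + \left(- \frac{1}{8} + 8\right) 4 = -900 + \frac{63}{8} \cdot 4 = -900 + \frac{63}{2} = - \frac{1737}{2}$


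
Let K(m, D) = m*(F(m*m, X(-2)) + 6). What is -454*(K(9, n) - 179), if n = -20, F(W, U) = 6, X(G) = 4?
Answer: 32234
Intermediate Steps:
K(m, D) = 12*m (K(m, D) = m*(6 + 6) = m*12 = 12*m)
-454*(K(9, n) - 179) = -454*(12*9 - 179) = -454*(108 - 179) = -454*(-71) = 32234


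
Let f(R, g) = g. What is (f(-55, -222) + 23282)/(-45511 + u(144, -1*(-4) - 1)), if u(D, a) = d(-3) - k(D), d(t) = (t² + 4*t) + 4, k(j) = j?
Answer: -11530/22827 ≈ -0.50510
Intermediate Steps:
d(t) = 4 + t² + 4*t
u(D, a) = 1 - D (u(D, a) = (4 + (-3)² + 4*(-3)) - D = (4 + 9 - 12) - D = 1 - D)
(f(-55, -222) + 23282)/(-45511 + u(144, -1*(-4) - 1)) = (-222 + 23282)/(-45511 + (1 - 1*144)) = 23060/(-45511 + (1 - 144)) = 23060/(-45511 - 143) = 23060/(-45654) = 23060*(-1/45654) = -11530/22827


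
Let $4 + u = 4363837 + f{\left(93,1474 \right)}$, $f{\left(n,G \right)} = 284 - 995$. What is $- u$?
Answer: $-4363122$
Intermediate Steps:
$f{\left(n,G \right)} = -711$
$u = 4363122$ ($u = -4 + \left(4363837 - 711\right) = -4 + 4363126 = 4363122$)
$- u = \left(-1\right) 4363122 = -4363122$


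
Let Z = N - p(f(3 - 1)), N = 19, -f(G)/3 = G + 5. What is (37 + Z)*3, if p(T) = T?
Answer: 231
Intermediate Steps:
f(G) = -15 - 3*G (f(G) = -3*(G + 5) = -3*(5 + G) = -15 - 3*G)
Z = 40 (Z = 19 - (-15 - 3*(3 - 1)) = 19 - (-15 - 3*2) = 19 - (-15 - 6) = 19 - 1*(-21) = 19 + 21 = 40)
(37 + Z)*3 = (37 + 40)*3 = 77*3 = 231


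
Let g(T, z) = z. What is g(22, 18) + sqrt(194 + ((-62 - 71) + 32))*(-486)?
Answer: 18 - 486*sqrt(93) ≈ -4668.8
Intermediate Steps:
g(22, 18) + sqrt(194 + ((-62 - 71) + 32))*(-486) = 18 + sqrt(194 + ((-62 - 71) + 32))*(-486) = 18 + sqrt(194 + (-133 + 32))*(-486) = 18 + sqrt(194 - 101)*(-486) = 18 + sqrt(93)*(-486) = 18 - 486*sqrt(93)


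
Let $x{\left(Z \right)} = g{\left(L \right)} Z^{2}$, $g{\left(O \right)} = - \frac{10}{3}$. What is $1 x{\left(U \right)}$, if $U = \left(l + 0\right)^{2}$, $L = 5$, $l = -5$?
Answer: $- \frac{6250}{3} \approx -2083.3$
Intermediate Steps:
$g{\left(O \right)} = - \frac{10}{3}$ ($g{\left(O \right)} = \left(-10\right) \frac{1}{3} = - \frac{10}{3}$)
$U = 25$ ($U = \left(-5 + 0\right)^{2} = \left(-5\right)^{2} = 25$)
$x{\left(Z \right)} = - \frac{10 Z^{2}}{3}$
$1 x{\left(U \right)} = 1 \left(- \frac{10 \cdot 25^{2}}{3}\right) = 1 \left(\left(- \frac{10}{3}\right) 625\right) = 1 \left(- \frac{6250}{3}\right) = - \frac{6250}{3}$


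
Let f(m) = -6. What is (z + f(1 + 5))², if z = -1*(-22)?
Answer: 256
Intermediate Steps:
z = 22
(z + f(1 + 5))² = (22 - 6)² = 16² = 256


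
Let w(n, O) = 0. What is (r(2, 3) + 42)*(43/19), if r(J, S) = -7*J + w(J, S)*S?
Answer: 1204/19 ≈ 63.368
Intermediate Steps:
r(J, S) = -7*J (r(J, S) = -7*J + 0*S = -7*J + 0 = -7*J)
(r(2, 3) + 42)*(43/19) = (-7*2 + 42)*(43/19) = (-14 + 42)*(43*(1/19)) = 28*(43/19) = 1204/19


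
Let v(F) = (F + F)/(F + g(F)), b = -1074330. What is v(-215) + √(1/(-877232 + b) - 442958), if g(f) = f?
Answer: 1 + I*√1687047287294770114/1951562 ≈ 1.0 + 665.55*I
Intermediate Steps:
v(F) = 1 (v(F) = (F + F)/(F + F) = (2*F)/((2*F)) = (2*F)*(1/(2*F)) = 1)
v(-215) + √(1/(-877232 + b) - 442958) = 1 + √(1/(-877232 - 1074330) - 442958) = 1 + √(1/(-1951562) - 442958) = 1 + √(-1/1951562 - 442958) = 1 + √(-864460000397/1951562) = 1 + I*√1687047287294770114/1951562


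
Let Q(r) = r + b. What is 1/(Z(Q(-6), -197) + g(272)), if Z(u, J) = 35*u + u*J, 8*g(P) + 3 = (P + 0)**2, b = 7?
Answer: 8/72685 ≈ 0.00011006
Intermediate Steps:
Q(r) = 7 + r (Q(r) = r + 7 = 7 + r)
g(P) = -3/8 + P**2/8 (g(P) = -3/8 + (P + 0)**2/8 = -3/8 + P**2/8)
Z(u, J) = 35*u + J*u
1/(Z(Q(-6), -197) + g(272)) = 1/((7 - 6)*(35 - 197) + (-3/8 + (1/8)*272**2)) = 1/(1*(-162) + (-3/8 + (1/8)*73984)) = 1/(-162 + (-3/8 + 9248)) = 1/(-162 + 73981/8) = 1/(72685/8) = 8/72685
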